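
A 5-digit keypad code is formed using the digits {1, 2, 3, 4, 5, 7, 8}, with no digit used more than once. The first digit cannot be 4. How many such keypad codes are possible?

The first digit has 7−1 = 6 choices (anything except 4).
The remaining 4 digits are filled from the other 6 symbols without repetition: 6 × 5 × 4 × 3 = 360.
Total: 6 × 360 = 2160.

2160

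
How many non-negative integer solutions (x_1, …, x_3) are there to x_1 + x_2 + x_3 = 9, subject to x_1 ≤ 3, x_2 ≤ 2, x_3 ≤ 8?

Ignoring the caps, the number of non-negative solutions to x_1+…+x_3 = 9 is C(11,2) = 55.
Subtract solutions that violate a single cap (substitute x_i' = x_i − (cap_i+1)): x_1 ≥ 4 gives C(7,2) = 21; x_2 ≥ 3 gives C(8,2) = 28; x_3 ≥ 9 gives C(2,2) = 1. Together 50.
Add back pairs where two caps are both exceeded: 6 + 0 + 0 = 6.
By inclusion–exclusion the count is 55 − 50 + 6 = 11.

11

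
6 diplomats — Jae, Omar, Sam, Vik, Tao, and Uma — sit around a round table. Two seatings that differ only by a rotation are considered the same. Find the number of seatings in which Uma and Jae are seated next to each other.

48

Glue Uma and Jae into a block (2 internal orders). Seating 5 units around a circle gives (4)! arrangements.
So 2 × (4)! = 2 × 24 = 48.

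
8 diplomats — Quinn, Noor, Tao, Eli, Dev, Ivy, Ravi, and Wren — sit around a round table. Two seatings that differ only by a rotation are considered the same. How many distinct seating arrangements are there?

Around a circle, 8 distinct people have 8!/8 = (7)! = 5040 rotationally distinct seatings.

5040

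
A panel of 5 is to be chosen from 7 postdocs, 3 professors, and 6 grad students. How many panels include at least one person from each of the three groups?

Unrestricted: C(16,5) = 4368 ways to pick any 5 of the 16.
Subtract selections that omit an entire group: no postdocs → C(9,5) = 126; no professors → C(13,5) = 1287; no grad students → C(10,5) = 252.
Add back selections omitting two groups (i.e. drawn from a single group): C(7,5) + C(3,5) + C(6,5) = 27.
By inclusion–exclusion: 4368 − 1665 + 27 = 2730.

2730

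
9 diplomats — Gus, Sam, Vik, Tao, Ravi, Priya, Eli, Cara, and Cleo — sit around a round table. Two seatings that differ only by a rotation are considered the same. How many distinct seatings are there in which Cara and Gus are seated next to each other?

Treat {Cara, Gus} as one unit (2 internal orders) and seat the resulting 8 units around the table: (7)! circular arrangements.
So 2 × (7)! = 2 × 5040 = 10080.

10080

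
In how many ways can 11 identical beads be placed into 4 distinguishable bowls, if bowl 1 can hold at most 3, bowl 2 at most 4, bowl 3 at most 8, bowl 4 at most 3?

Ignoring the caps, the number of non-negative solutions to x_1+…+x_4 = 11 is C(14,3) = 364.
Subtract solutions that violate a single cap (substitute x_i' = x_i − (cap_i+1)): x_1 ≥ 4 gives C(10,3) = 120; x_2 ≥ 5 gives C(9,3) = 84; x_3 ≥ 9 gives C(5,3) = 10; x_4 ≥ 4 gives C(10,3) = 120. Together 334.
Add back pairs where two caps are both exceeded: 10 + 0 + 20 + 0 + 10 + 0 = 40.
By inclusion–exclusion the count is 364 − 334 + 40 = 70.

70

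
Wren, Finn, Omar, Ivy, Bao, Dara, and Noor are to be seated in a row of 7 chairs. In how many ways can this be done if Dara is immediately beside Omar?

1440

Treat {Dara, Omar} as a single unit. There are 6 units to order, and the pair itself can be ordered 2 ways.
That gives 2 × 6! = 2 × 720 = 1440.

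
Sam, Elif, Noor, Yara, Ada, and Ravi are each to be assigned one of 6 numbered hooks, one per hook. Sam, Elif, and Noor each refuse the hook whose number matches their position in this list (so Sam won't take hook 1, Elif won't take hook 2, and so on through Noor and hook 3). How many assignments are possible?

426

Let Aᵢ (for i ∈ {1, 2, 3}) be the placements that put person i in their forbidden hook. Any j of these fix j positions, leaving (6−j)! ways to fill the rest, and there are C(3,j) ways to pick which j.
By inclusion–exclusion, the number of valid placements is Σ_{j=0}^{3} (−1)^j C(3,j)·(6−j)!.
Computing: 720 − 360 + 72 − 6 = 426.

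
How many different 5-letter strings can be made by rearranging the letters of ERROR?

The 5 letters of ERROR have repeats: R appearing 3 times.
The number of distinct arrangements is 5!/(3!) = 120/6 = 20.

20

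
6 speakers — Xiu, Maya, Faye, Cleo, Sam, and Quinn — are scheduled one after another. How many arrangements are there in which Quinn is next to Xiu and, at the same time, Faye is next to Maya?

96

Treat {Quinn,Xiu} as one block (2 orders) and {Faye,Maya} as another (2 orders).
That leaves 4 units to arrange: 2 × 2 × 4! = 4 × 24 = 96.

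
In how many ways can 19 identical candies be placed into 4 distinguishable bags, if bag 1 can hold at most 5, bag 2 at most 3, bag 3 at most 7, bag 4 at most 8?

34

Ignoring the caps, the number of non-negative solutions to x_1+…+x_4 = 19 is C(22,3) = 1540.
Subtract solutions that violate a single cap (substitute x_i' = x_i − (cap_i+1)): x_1 ≥ 6 gives C(16,3) = 560; x_2 ≥ 4 gives C(18,3) = 816; x_3 ≥ 8 gives C(14,3) = 364; x_4 ≥ 9 gives C(13,3) = 286. Together 2026.
Add back pairs where two caps are both exceeded: 220 + 56 + 35 + 120 + 84 + 10 = 525.
Subtract triples: 4 + 1 + 0 + 0 = 5.
By inclusion–exclusion the count is 1540 − 2026 + 525 − 5 = 34.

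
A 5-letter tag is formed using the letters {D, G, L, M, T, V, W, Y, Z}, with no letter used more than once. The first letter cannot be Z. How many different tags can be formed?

The first letter has 9−1 = 8 choices (anything except Z).
The remaining 4 letters are filled from the other 8 symbols without repetition: 8 × 7 × 6 × 5 = 1680.
Total: 8 × 1680 = 13440.

13440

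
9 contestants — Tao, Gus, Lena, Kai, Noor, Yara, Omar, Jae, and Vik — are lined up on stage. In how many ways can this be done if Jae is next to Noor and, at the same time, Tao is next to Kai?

Treat {Jae,Noor} as one block (2 orders) and {Tao,Kai} as another (2 orders).
That leaves 7 units to arrange: 2 × 2 × 7! = 4 × 5040 = 20160.

20160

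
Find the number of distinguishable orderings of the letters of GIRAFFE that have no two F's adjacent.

1800

Total arrangements of GIRAFFE: 7!/(2!) = 2520.
If the two F's are adjacent, glue them into one block, leaving 6 items to arrange: (6)! = 720 ways.
Hence 2520 − 720 = 1800.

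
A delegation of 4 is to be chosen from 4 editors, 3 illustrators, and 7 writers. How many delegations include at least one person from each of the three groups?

462

With no constraint there are C(14,4) = 1001 possible selections.
Subtract selections that omit an entire group: no editors → C(10,4) = 210; no illustrators → C(11,4) = 330; no writers → C(7,4) = 35.
Add back selections omitting two groups (i.e. drawn from a single group): C(4,4) + C(3,4) + C(7,4) = 36.
By inclusion–exclusion: 1001 − 575 + 36 = 462.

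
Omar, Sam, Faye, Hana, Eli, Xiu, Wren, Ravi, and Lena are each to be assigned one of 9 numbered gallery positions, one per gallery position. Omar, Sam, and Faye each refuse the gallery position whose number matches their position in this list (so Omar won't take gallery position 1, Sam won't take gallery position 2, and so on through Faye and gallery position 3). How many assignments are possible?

Let Aᵢ (for i ∈ {1, 2, 3}) be the placements that put person i in their forbidden gallery position. Any j of these fix j positions, leaving (9−j)! ways to fill the rest, and there are C(3,j) ways to pick which j.
By inclusion–exclusion, the number of valid placements is Σ_{j=0}^{3} (−1)^j C(3,j)·(9−j)!.
Computing: 362880 − 120960 + 15120 − 720 = 256320.

256320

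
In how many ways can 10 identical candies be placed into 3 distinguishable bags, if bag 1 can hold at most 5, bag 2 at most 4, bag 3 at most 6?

By stars and bars, unrestricted non-negative solutions to x_1+…+x_3 = 10 number C(10+2,2) = 66.
Subtract solutions that violate a single cap (substitute x_i' = x_i − (cap_i+1)): x_1 ≥ 6 gives C(6,2) = 15; x_2 ≥ 5 gives C(7,2) = 21; x_3 ≥ 7 gives C(5,2) = 10. Together 46.
No two caps can be exceeded simultaneously, so the pair terms are all 0.
By inclusion–exclusion the count is 66 − 46 + 0 = 20.

20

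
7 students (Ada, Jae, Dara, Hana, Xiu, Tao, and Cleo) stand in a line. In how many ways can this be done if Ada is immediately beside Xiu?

Place the 5 others and the Ada-Xiu pair as 6 objects in a line; the pair has 2 internal arrangements.
So the count is 2·(6)! = 1440.

1440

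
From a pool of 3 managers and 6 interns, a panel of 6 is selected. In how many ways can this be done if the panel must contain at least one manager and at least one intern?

83

With no constraint there are C(9,6) = 84 possible selections.
Selections missing a whole group: no managers → C(6,6) = 1; no interns → C(3,6) = 0.
Both groups omitted at once is impossible, so 84 − 1 = 83.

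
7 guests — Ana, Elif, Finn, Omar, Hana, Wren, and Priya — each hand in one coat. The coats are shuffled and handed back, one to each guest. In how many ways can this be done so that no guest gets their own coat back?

This is the derangement count D_7: permutations of 7 items with no fixed point.
By inclusion–exclusion this is Σ_{j=0}^{7} (−1)^j C(7,j)·(7−j)!.
Computing: 5040 − 5040 + 2520 − 840 + 210 − 42 + 7 − 1 = 1854.

1854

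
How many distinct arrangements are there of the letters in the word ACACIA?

The 6 letters of ACACIA have repeats: A appearing 3 times and C appearing twice.
Dividing 6! = 720 by 3!·2! = 12 for the repeated letters gives 60.

60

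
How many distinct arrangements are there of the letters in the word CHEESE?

The 6 letters of CHEESE have repeats: E appearing 3 times.
The number of distinct arrangements is 6!/(3!) = 720/6 = 120.

120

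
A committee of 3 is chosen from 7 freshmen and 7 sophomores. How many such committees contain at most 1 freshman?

182

Split by how many freshmen are chosen (0 through 1).
Sum: C(7,0)·C(7,3) + C(7,1)·C(7,2) = 35 + 147 = 182.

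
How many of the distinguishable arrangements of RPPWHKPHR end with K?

1680

With the last slot taken by K, it remains to arrange the other 8 letters (RPPWHPHR).
Those 8 letters have H appearing twice, P appearing 3 times, and R appearing twice, giving (8)!/(3!·2!·2!) = 1680.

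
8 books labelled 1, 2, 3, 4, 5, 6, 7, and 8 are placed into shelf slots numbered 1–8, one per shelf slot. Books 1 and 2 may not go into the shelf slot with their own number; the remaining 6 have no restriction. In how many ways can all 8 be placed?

Let Aᵢ (for i ∈ {1, 2}) be the placements that put book i in its forbidden shelf slot. Any j of these fix j positions, leaving (8−j)! ways to fill the rest, and there are C(2,j) ways to pick which j.
By inclusion–exclusion, the number of valid placements is Σ_{j=0}^{2} (−1)^j C(2,j)·(8−j)!.
Computing: 40320 − 10080 + 720 = 30960.

30960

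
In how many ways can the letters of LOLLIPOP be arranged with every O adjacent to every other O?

420

Treat the 2 copies of O as a single block. The multiset to arrange is then {OO, I, L, L, L, P, P}, 7 items in all.
That gives (7)!/(3!·2!) = 420 arrangements.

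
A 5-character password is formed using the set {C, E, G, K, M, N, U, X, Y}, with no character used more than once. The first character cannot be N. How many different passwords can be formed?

The first character has 9−1 = 8 choices (anything except N).
The remaining 4 characters are filled from the other 8 symbols without repetition: 8 × 7 × 6 × 5 = 1680.
Total: 8 × 1680 = 13440.

13440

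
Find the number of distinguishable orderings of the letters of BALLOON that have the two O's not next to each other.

900

Total arrangements of BALLOON: 7!/(2!·2!) = 1260.
If the two O's are adjacent, glue them into one block, leaving 6 items to arrange: (6)!/(2!) = 360 ways.
Subtracting, 1260 − 360 = 900 arrangements keep the O's apart.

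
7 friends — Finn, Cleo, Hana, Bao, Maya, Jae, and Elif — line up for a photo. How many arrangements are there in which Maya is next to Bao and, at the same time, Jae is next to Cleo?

480

Treat {Maya,Bao} as one block (2 orders) and {Jae,Cleo} as another (2 orders).
That leaves 5 units to arrange: 2 × 2 × 5! = 4 × 120 = 480.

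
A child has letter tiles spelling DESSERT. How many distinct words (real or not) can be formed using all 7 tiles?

The 7 letters of DESSERT have repeats: E appearing twice and S appearing twice.
So there are 7! / (2!·2!) = 1260 distinguishable arrangements.

1260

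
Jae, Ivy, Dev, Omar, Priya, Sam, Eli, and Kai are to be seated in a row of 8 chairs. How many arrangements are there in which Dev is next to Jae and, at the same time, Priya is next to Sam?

Treat {Dev,Jae} as one block (2 orders) and {Priya,Sam} as another (2 orders).
That leaves 6 units to arrange: 2 × 2 × 6! = 4 × 720 = 2880.

2880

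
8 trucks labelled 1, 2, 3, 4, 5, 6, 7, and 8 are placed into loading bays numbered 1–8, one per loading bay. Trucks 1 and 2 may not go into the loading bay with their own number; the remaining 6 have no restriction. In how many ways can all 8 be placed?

30960

Let Aᵢ (for i ∈ {1, 2}) be the placements that put truck i in its forbidden loading bay. Any j of these fix j positions, leaving (8−j)! ways to fill the rest, and there are C(2,j) ways to pick which j.
By inclusion–exclusion, the number of valid placements is Σ_{j=0}^{2} (−1)^j C(2,j)·(8−j)!.
Computing: 40320 − 10080 + 720 = 30960.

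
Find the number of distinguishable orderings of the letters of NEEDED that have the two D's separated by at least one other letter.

40

Total arrangements of NEEDED: 6!/(3!·2!) = 60.
If the two D's are adjacent, glue them into one block, leaving 5 items to arrange: (5)!/(3!) = 20 ways.
Hence 60 − 20 = 40.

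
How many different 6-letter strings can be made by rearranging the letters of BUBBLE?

120

BUBBLE has 6 letters with B appearing 3 times.
So there are 6! / (3!) = 120 distinguishable arrangements.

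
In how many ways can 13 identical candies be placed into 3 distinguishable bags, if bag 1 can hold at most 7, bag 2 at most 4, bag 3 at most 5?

10

Ignoring the caps, the number of non-negative solutions to x_1+…+x_3 = 13 is C(15,2) = 105.
Subtract solutions that violate a single cap (substitute x_i' = x_i − (cap_i+1)): x_1 ≥ 8 gives C(7,2) = 21; x_2 ≥ 5 gives C(10,2) = 45; x_3 ≥ 6 gives C(9,2) = 36. Together 102.
Add back pairs where two caps are both exceeded: 1 + 0 + 6 = 7.
By inclusion–exclusion the count is 105 − 102 + 7 = 10.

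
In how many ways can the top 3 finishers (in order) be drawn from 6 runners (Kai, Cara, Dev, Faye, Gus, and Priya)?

120

This is an ordered selection of 3 from 6: P(6,3).
That gives 6 × 5 × 4 = 120.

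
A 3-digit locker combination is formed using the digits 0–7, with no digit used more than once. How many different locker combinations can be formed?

This is a permutation of 3 out of 8: P(8,3) = 8!/5!.
8 × 7 × 6 = 336.

336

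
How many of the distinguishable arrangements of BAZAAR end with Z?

With the last slot taken by Z, it remains to arrange the other 5 letters (BAAAR).
Those 5 letters have A appearing 3 times, giving (5)!/(3!) = 20.

20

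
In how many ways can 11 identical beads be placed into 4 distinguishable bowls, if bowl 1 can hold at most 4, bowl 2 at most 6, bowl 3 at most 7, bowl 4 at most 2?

Without the upper bounds there are C(14,3) = 364 ways to split 11 among 4 bowls.
Subtract solutions that violate a single cap (substitute x_i' = x_i − (cap_i+1)): x_1 ≥ 5 gives C(9,3) = 84; x_2 ≥ 7 gives C(7,3) = 35; x_3 ≥ 8 gives C(6,3) = 20; x_4 ≥ 3 gives C(11,3) = 165. Together 304.
Add back pairs where two caps are both exceeded: 0 + 0 + 20 + 0 + 4 + 1 = 25.
By inclusion–exclusion the count is 364 − 304 + 25 = 85.

85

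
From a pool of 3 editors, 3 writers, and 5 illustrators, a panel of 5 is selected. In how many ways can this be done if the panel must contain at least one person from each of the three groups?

345

Unrestricted: C(11,5) = 462 ways to pick any 5 of the 11.
Selections missing a whole group: no editors → C(8,5) = 56; no writers → C(8,5) = 56; no illustrators → C(6,5) = 6.
Add back selections omitting two groups (i.e. drawn from a single group): C(3,5) + C(3,5) + C(5,5) = 1.
By inclusion–exclusion: 462 − 118 + 1 = 345.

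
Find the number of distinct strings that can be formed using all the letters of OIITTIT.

140

OIITTIT has 7 letters with I appearing 3 times and T appearing 3 times.
So there are 7! / (3!·3!) = 140 distinguishable arrangements.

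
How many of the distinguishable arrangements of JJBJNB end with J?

30

Fix J in the last position and arrange the remaining 5 letters.
Those 5 letters have B appearing twice and J appearing twice, giving (5)!/(2!·2!) = 30.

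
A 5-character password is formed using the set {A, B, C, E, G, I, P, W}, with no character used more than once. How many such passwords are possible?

6720

Choose and order 5 of the 8 symbols: the first character has 8 options, the next 7, and so on down to 4.
That product is 8 × 7 × 6 × 5 × 4 = 6720.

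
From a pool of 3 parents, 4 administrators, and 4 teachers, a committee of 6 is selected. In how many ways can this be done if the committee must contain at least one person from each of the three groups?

420

Unrestricted: C(11,6) = 462 ways to pick any 6 of the 11.
Selections missing a whole group: no parents → C(8,6) = 28; no administrators → C(7,6) = 7; no teachers → C(7,6) = 7.
Add back selections omitting two groups (i.e. drawn from a single group): C(3,6) + C(4,6) + C(4,6) = 0.
By inclusion–exclusion: 462 − 42 + 0 = 420.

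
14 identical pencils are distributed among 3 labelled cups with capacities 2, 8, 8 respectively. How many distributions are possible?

12

By stars and bars, unrestricted non-negative solutions to x_1+…+x_3 = 14 number C(14+2,2) = 120.
Subtract solutions that violate a single cap (substitute x_i' = x_i − (cap_i+1)): x_1 ≥ 3 gives C(13,2) = 78; x_2 ≥ 9 gives C(7,2) = 21; x_3 ≥ 9 gives C(7,2) = 21. Together 120.
Add back pairs where two caps are both exceeded: 6 + 6 + 0 = 12.
By inclusion–exclusion the count is 120 − 120 + 12 = 12.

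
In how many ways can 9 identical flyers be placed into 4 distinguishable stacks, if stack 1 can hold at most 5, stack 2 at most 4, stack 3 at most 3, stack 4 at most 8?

109

Without the upper bounds there are C(12,3) = 220 ways to split 9 among 4 stacks.
Subtract solutions that violate a single cap (substitute x_i' = x_i − (cap_i+1)): x_1 ≥ 6 gives C(6,3) = 20; x_2 ≥ 5 gives C(7,3) = 35; x_3 ≥ 4 gives C(8,3) = 56; x_4 ≥ 9 gives C(3,3) = 1. Together 112.
Add back pairs where two caps are both exceeded: 0 + 0 + 0 + 1 + 0 + 0 = 1.
By inclusion–exclusion the count is 220 − 112 + 1 = 109.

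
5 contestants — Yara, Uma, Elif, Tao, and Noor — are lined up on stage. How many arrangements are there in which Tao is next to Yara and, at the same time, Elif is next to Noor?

24

Treat {Tao,Yara} as one block (2 orders) and {Elif,Noor} as another (2 orders).
That leaves 3 units to arrange: 2 × 2 × 3! = 4 × 6 = 24.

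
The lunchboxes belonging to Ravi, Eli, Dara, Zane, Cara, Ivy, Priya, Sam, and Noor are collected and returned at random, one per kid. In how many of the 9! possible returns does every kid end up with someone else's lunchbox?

133496

Let Aᵢ be the assignments in which kid i gets their own lunchbox. We want the size of the complement of A₁∪…∪A_9.
By inclusion–exclusion this is Σ_{j=0}^{9} (−1)^j C(9,j)·(9−j)!.
Computing: 362880 − 362880 + 181440 − 60480 + 15120 − 3024 + 504 − 72 + 9 − 1 = 133496.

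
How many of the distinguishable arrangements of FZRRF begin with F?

12

Fix F in the first position and arrange the remaining 4 letters.
Those 4 letters have R appearing twice, giving (4)!/(2!) = 12.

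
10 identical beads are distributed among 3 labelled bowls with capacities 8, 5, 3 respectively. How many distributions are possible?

By stars and bars, unrestricted non-negative solutions to x_1+…+x_3 = 10 number C(10+2,2) = 66.
Subtract solutions that violate a single cap (substitute x_i' = x_i − (cap_i+1)): x_1 ≥ 9 gives C(3,2) = 3; x_2 ≥ 6 gives C(6,2) = 15; x_3 ≥ 4 gives C(8,2) = 28. Together 46.
Add back pairs where two caps are both exceeded: 0 + 0 + 1 = 1.
By inclusion–exclusion the count is 66 − 46 + 1 = 21.

21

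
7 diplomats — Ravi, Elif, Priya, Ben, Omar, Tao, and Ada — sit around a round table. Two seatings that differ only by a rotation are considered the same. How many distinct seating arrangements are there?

720

Seat Ravi anywhere (absorbing the rotational symmetry), then permute the other 6: (6)! = 720.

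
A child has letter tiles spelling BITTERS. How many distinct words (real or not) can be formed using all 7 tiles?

2520

BITTERS has 7 letters with T appearing twice.
So there are 7! / (2!) = 2520 distinguishable arrangements.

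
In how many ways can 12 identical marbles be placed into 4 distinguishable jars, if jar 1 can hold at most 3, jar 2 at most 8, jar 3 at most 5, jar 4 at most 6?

144

Without the upper bounds there are C(15,3) = 455 ways to split 12 among 4 jars.
Subtract solutions that violate a single cap (substitute x_i' = x_i − (cap_i+1)): x_1 ≥ 4 gives C(11,3) = 165; x_2 ≥ 9 gives C(6,3) = 20; x_3 ≥ 6 gives C(9,3) = 84; x_4 ≥ 7 gives C(8,3) = 56. Together 325.
Add back pairs where two caps are both exceeded: 0 + 10 + 4 + 0 + 0 + 0 = 14.
By inclusion–exclusion the count is 455 − 325 + 14 = 144.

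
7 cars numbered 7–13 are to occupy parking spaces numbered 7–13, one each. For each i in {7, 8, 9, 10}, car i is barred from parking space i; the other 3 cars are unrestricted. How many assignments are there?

Let Aᵢ (for 7 ≤ i ≤ 10) be the placements that put car i in its forbidden parking space. Any j of these fix j positions, leaving (7−j)! ways to fill the rest, and there are C(4,j) ways to pick which j.
By inclusion–exclusion, the number of valid placements is Σ_{j=0}^{4} (−1)^j C(4,j)·(7−j)!.
Computing: 5040 − 2880 + 720 − 96 + 6 = 2790.

2790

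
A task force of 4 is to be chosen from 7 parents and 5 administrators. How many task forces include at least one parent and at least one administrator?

Unrestricted: C(12,4) = 495 ways to pick any 4 of the 12.
Selections missing a whole group: no parents → C(5,4) = 5; no administrators → C(7,4) = 35.
Both groups omitted at once is impossible, so 495 − 40 = 455.

455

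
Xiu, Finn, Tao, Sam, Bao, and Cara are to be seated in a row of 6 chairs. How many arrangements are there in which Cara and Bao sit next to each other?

Glue Cara and Bao into one block (2 internal orders), leaving 5 units to arrange in a row.
So the count is 2·(5)! = 240.

240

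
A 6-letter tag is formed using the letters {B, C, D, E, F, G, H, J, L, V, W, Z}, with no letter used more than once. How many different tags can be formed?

665280

With no repetition, fill the 6 letters in order: 12 choices, then 11, down to 7.
That product is 12 × 11 × 10 × 9 × 8 × 7 = 665280.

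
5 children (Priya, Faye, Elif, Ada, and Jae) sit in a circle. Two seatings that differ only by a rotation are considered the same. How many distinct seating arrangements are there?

24

Seat Priya anywhere (absorbing the rotational symmetry), then permute the other 4: (4)! = 24.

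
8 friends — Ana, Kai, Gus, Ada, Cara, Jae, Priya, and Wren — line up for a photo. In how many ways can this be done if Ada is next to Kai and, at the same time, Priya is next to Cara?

2880

Treat {Ada,Kai} as one block (2 orders) and {Priya,Cara} as another (2 orders).
That leaves 6 units to arrange: 2 × 2 × 6! = 4 × 720 = 2880.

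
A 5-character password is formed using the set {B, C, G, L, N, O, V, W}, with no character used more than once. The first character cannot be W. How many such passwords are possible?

5880

The first character has 8−1 = 7 choices (anything except W).
The remaining 4 characters are filled from the other 7 symbols without repetition: 7 × 6 × 5 × 4 = 840.
Total: 7 × 840 = 5880.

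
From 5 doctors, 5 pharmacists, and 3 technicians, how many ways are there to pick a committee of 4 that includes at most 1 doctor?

350

Split by how many doctors are chosen (0 through 1).
Sum: C(5,0)·C(8,4) + C(5,1)·C(8,3) = 70 + 280 = 350.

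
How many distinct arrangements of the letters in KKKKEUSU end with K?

420

Fix K in the last position and arrange the remaining 7 letters.
Those 7 letters have K appearing 3 times and U appearing twice, giving (7)!/(3!·2!) = 420.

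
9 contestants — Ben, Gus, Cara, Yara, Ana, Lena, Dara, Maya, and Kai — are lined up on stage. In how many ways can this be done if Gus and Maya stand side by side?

80640

Place the 7 others and the Gus-Maya pair as 8 objects in a line; the pair has 2 internal arrangements.
That gives 2 × 8! = 2 × 40320 = 80640.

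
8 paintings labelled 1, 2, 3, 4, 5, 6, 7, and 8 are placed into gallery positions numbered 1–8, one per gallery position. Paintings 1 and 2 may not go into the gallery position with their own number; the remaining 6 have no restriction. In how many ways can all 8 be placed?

Let Aᵢ (for i ∈ {1, 2}) be the placements that put painting i in its forbidden gallery position. Any j of these fix j positions, leaving (8−j)! ways to fill the rest, and there are C(2,j) ways to pick which j.
By inclusion–exclusion, the number of valid placements is Σ_{j=0}^{2} (−1)^j C(2,j)·(8−j)!.
Computing: 40320 − 10080 + 720 = 30960.

30960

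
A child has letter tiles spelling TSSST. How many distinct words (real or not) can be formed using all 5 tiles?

10

TSSST has 5 letters with S appearing 3 times and T appearing twice.
The number of distinct arrangements is 5!/(3!·2!) = 120/12 = 10.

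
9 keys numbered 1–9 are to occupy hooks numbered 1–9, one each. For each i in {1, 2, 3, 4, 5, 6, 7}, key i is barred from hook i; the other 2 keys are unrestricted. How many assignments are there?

165016

Let Aᵢ (for 1 ≤ i ≤ 7) be the placements that put key i in its forbidden hook. Any j of these fix j positions, leaving (9−j)! ways to fill the rest, and there are C(7,j) ways to pick which j.
By inclusion–exclusion, the number of valid placements is Σ_{j=0}^{7} (−1)^j C(7,j)·(9−j)!.
Computing: 362880 − 282240 + 105840 − 25200 + 4200 − 504 + 42 − 2 = 165016.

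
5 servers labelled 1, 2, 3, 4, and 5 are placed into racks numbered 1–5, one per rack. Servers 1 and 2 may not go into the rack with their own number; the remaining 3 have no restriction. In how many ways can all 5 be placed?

Let Aᵢ (for i ∈ {1, 2}) be the placements that put server i in its forbidden rack. Any j of these fix j positions, leaving (5−j)! ways to fill the rest, and there are C(2,j) ways to pick which j.
By inclusion–exclusion, the number of valid placements is Σ_{j=0}^{2} (−1)^j C(2,j)·(5−j)!.
Computing: 120 − 48 + 6 = 78.

78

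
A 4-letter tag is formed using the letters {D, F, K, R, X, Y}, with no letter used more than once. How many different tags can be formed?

360

Choose and order 4 of the 6 symbols: the first letter has 6 options, the next 5, then 4, 3.
That product is 6 × 5 × 4 × 3 = 360.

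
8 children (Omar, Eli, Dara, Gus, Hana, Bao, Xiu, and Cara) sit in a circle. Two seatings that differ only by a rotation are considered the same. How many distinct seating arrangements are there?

5040

Seat Omar anywhere (absorbing the rotational symmetry), then permute the other 7: (7)! = 5040.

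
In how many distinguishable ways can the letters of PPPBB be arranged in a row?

Letter multiplicities in PPPBB: B×2, P×3.
So there are 5! / (3!·2!) = 10 distinguishable arrangements.

10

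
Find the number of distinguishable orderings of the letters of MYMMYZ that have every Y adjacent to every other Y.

20

Treat the 2 copies of Y as a single block. The multiset to arrange is then {YY, M, M, M, Z}, 5 items in all.
That gives (5)!/(3!) = 20 arrangements.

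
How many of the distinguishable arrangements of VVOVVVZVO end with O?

Fix O in the last position and arrange the remaining 8 letters.
Those 8 letters have V appearing 6 times, giving (8)!/(6!) = 56.

56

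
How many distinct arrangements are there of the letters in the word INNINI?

20

INNINI has 6 letters with I appearing 3 times and N appearing 3 times.
Dividing 6! = 720 by 3!·3! = 36 for the repeated letters gives 20.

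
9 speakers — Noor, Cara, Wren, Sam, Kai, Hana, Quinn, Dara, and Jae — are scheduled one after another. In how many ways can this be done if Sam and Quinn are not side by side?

282240

There are 9! = 362880 arrangements in all. If Sam and Quinn are adjacent, merging them into one block gives 2·(8)! = 80640 arrangements.
So 362880 − 80640 = 282240 arrangements keep them apart.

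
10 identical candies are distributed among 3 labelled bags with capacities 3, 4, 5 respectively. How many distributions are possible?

6

By stars and bars, unrestricted non-negative solutions to x_1+…+x_3 = 10 number C(10+2,2) = 66.
Subtract solutions that violate a single cap (substitute x_i' = x_i − (cap_i+1)): x_1 ≥ 4 gives C(8,2) = 28; x_2 ≥ 5 gives C(7,2) = 21; x_3 ≥ 6 gives C(6,2) = 15. Together 64.
Add back pairs where two caps are both exceeded: 3 + 1 + 0 = 4.
By inclusion–exclusion the count is 66 − 64 + 4 = 6.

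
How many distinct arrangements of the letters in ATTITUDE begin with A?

Fix A in the first position and arrange the remaining 7 letters.
Those 7 letters have T appearing 3 times, giving (7)!/(3!) = 840.

840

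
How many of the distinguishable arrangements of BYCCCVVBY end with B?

Fix B in the last position and arrange the remaining 8 letters.
Those 8 letters have C appearing 3 times, V appearing twice, and Y appearing twice, giving (8)!/(3!·2!·2!) = 1680.

1680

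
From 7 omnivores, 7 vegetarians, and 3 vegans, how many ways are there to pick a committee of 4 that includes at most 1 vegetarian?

1050

Split by how many vegetarians are chosen (0 through 1).
Sum: C(7,0)·C(10,4) + C(7,1)·C(10,3) = 210 + 840 = 1050.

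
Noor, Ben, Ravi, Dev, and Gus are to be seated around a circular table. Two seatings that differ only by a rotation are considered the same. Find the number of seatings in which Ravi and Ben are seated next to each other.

12

Treat {Ravi, Ben} as one unit (2 internal orders) and seat the resulting 4 units around the table: (3)! circular arrangements.
So 2 × (3)! = 2 × 6 = 12.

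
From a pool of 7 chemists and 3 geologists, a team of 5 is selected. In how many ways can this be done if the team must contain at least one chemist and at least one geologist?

231

Total 5-person selections from all 10: C(10,5) = 252.
Selections missing a whole group: no chemists → C(3,5) = 0; no geologists → C(7,5) = 21.
Both groups omitted at once is impossible, so 252 − 21 = 231.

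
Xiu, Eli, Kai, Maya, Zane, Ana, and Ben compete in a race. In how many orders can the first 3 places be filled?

There are 7 choices for 1st place, 6 for 2nd, and 5 for 3rd.
That gives 7 × 6 × 5 = 210.

210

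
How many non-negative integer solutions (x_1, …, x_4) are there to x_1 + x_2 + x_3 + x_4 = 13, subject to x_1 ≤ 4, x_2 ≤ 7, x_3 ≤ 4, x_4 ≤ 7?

142

Without the upper bounds there are C(16,3) = 560 ways to split 13 among 4 variables.
Subtract solutions that violate a single cap (substitute x_i' = x_i − (cap_i+1)): x_1 ≥ 5 gives C(11,3) = 165; x_2 ≥ 8 gives C(8,3) = 56; x_3 ≥ 5 gives C(11,3) = 165; x_4 ≥ 8 gives C(8,3) = 56. Together 442.
Add back pairs where two caps are both exceeded: 1 + 20 + 1 + 1 + 0 + 1 = 24.
By inclusion–exclusion the count is 560 − 442 + 24 = 142.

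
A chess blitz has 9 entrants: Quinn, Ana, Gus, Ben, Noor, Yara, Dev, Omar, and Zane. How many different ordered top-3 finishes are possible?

504

This is an ordered selection of 3 from 9: P(9,3).
That gives 9 × 8 × 7 = 504.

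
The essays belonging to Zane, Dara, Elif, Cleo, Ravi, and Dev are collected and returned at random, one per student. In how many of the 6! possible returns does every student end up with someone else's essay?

265

This is the derangement count D_6: permutations of 6 items with no fixed point.
By inclusion–exclusion this is Σ_{j=0}^{6} (−1)^j C(6,j)·(6−j)!.
Computing: 720 − 720 + 360 − 120 + 30 − 6 + 1 = 265.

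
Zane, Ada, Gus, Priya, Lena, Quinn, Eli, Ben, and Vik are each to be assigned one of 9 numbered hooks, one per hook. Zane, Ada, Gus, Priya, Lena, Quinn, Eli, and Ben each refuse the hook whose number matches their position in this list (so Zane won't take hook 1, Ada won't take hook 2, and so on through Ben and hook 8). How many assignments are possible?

148329

Let Aᵢ (for 1 ≤ i ≤ 8) be the placements that put person i in their forbidden hook. Any j of these fix j positions, leaving (9−j)! ways to fill the rest, and there are C(8,j) ways to pick which j.
By inclusion–exclusion, the number of valid placements is Σ_{j=0}^{8} (−1)^j C(8,j)·(9−j)!.
Computing: 362880 − 322560 + 141120 − 40320 + 8400 − 1344 + 168 − 16 + 1 = 148329.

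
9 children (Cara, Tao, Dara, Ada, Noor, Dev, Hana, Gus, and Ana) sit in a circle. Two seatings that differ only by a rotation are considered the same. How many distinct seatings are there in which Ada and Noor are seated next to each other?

Glue Ada and Noor into a block (2 internal orders). Seating 8 units around a circle gives (7)! arrangements.
So 2 × (7)! = 2 × 5040 = 10080.

10080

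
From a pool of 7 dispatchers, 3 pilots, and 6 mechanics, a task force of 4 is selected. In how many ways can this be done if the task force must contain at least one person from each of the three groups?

819

With no constraint there are C(16,4) = 1820 possible selections.
Subtract selections that omit an entire group: no dispatchers → C(9,4) = 126; no pilots → C(13,4) = 715; no mechanics → C(10,4) = 210.
Add back selections omitting two groups (i.e. drawn from a single group): C(7,4) + C(3,4) + C(6,4) = 50.
By inclusion–exclusion: 1820 − 1051 + 50 = 819.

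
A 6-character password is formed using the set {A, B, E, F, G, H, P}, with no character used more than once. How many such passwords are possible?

This is a permutation of 6 out of 7: P(7,6) = 7!/1!.
7 × 6 × 5 × 4 × 3 × 2 = 5040.

5040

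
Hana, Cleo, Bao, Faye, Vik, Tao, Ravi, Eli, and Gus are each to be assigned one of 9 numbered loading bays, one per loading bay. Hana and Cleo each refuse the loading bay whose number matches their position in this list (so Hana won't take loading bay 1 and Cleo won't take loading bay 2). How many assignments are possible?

Let Aᵢ (for i ∈ {1, 2}) be the placements that put person i in their forbidden loading bay. Any j of these fix j positions, leaving (9−j)! ways to fill the rest, and there are C(2,j) ways to pick which j.
By inclusion–exclusion, the number of valid placements is Σ_{j=0}^{2} (−1)^j C(2,j)·(9−j)!.
Computing: 362880 − 80640 + 5040 = 287280.

287280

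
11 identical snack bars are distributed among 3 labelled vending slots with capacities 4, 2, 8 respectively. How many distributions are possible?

9

Without the upper bounds there are C(13,2) = 78 ways to split 11 among 3 vending slots.
Subtract solutions that violate a single cap (substitute x_i' = x_i − (cap_i+1)): x_1 ≥ 5 gives C(8,2) = 28; x_2 ≥ 3 gives C(10,2) = 45; x_3 ≥ 9 gives C(4,2) = 6. Together 79.
Add back pairs where two caps are both exceeded: 10 + 0 + 0 = 10.
By inclusion–exclusion the count is 78 − 79 + 10 = 9.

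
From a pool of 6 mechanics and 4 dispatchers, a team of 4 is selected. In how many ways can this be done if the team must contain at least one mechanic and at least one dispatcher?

194

Unrestricted: C(10,4) = 210 ways to pick any 4 of the 10.
Subtract selections that omit an entire group: no mechanics → C(4,4) = 1; no dispatchers → C(6,4) = 15.
Both groups omitted at once is impossible, so 210 − 16 = 194.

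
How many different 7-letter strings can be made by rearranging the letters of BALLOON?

The 7 letters of BALLOON have repeats: L appearing twice and O appearing twice.
Dividing 7! = 5040 by 2!·2! = 4 for the repeated letters gives 1260.

1260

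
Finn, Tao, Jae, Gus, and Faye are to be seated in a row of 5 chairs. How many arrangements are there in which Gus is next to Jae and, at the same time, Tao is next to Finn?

24

Treat {Gus,Jae} as one block (2 orders) and {Tao,Finn} as another (2 orders).
That leaves 3 units to arrange: 2 × 2 × 3! = 4 × 6 = 24.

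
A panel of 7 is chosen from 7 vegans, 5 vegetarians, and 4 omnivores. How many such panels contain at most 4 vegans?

10620

Split by how many vegans are chosen (0 through 4).
Sum: C(7,0)·C(9,7) + C(7,1)·C(9,6) + C(7,2)·C(9,5) + C(7,3)·C(9,4) + C(7,4)·C(9,3) = 36 + 588 + 2646 + 4410 + 2940 = 10620.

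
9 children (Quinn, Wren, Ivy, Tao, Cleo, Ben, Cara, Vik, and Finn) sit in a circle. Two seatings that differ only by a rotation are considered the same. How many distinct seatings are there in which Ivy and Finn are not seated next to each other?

All circular seatings of 9 people number (8)! = 40320.
Seatings with Ivy beside Finn: treat them as a block with 2 internal orders, giving 2 × (7)! = 10080.
Subtracting, 40320 − 10080 = 30240.

30240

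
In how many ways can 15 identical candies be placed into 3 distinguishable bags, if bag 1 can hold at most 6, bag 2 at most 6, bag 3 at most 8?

By stars and bars, unrestricted non-negative solutions to x_1+…+x_3 = 15 number C(15+2,2) = 136.
Subtract solutions that violate a single cap (substitute x_i' = x_i − (cap_i+1)): x_1 ≥ 7 gives C(10,2) = 45; x_2 ≥ 7 gives C(10,2) = 45; x_3 ≥ 9 gives C(8,2) = 28. Together 118.
Add back pairs where two caps are both exceeded: 3 + 0 + 0 = 3.
By inclusion–exclusion the count is 136 − 118 + 3 = 21.

21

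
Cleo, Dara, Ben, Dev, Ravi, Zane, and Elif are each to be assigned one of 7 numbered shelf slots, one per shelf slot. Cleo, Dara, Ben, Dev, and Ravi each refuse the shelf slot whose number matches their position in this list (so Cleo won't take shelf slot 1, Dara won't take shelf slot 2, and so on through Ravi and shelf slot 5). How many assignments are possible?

Let Aᵢ (for 1 ≤ i ≤ 5) be the placements that put person i in their forbidden shelf slot. Any j of these fix j positions, leaving (7−j)! ways to fill the rest, and there are C(5,j) ways to pick which j.
By inclusion–exclusion, the number of valid placements is Σ_{j=0}^{5} (−1)^j C(5,j)·(7−j)!.
Computing: 5040 − 3600 + 1200 − 240 + 30 − 2 = 2428.

2428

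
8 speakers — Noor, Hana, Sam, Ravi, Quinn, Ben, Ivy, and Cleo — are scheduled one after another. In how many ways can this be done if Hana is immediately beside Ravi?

Treat {Hana, Ravi} as a single unit. There are 7 units to order, and the pair itself can be ordered 2 ways.
That gives 2 × 7! = 2 × 5040 = 10080.

10080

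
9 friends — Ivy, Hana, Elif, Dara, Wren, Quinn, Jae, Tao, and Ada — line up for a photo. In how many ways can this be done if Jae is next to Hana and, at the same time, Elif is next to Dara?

20160

Treat {Jae,Hana} as one block (2 orders) and {Elif,Dara} as another (2 orders).
That leaves 7 units to arrange: 2 × 2 × 7! = 4 × 5040 = 20160.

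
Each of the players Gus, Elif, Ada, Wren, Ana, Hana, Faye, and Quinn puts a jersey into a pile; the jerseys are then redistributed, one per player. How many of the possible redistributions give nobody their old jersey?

Count assignments avoiding every fixed point. For any j of the 8 players fixed to their old jersey, the other 8−j can be arranged in (8−j)! ways.
By inclusion–exclusion this is Σ_{j=0}^{8} (−1)^j C(8,j)·(8−j)!.
Computing: 40320 − 40320 + 20160 − 6720 + 1680 − 336 + 56 − 8 + 1 = 14833.

14833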